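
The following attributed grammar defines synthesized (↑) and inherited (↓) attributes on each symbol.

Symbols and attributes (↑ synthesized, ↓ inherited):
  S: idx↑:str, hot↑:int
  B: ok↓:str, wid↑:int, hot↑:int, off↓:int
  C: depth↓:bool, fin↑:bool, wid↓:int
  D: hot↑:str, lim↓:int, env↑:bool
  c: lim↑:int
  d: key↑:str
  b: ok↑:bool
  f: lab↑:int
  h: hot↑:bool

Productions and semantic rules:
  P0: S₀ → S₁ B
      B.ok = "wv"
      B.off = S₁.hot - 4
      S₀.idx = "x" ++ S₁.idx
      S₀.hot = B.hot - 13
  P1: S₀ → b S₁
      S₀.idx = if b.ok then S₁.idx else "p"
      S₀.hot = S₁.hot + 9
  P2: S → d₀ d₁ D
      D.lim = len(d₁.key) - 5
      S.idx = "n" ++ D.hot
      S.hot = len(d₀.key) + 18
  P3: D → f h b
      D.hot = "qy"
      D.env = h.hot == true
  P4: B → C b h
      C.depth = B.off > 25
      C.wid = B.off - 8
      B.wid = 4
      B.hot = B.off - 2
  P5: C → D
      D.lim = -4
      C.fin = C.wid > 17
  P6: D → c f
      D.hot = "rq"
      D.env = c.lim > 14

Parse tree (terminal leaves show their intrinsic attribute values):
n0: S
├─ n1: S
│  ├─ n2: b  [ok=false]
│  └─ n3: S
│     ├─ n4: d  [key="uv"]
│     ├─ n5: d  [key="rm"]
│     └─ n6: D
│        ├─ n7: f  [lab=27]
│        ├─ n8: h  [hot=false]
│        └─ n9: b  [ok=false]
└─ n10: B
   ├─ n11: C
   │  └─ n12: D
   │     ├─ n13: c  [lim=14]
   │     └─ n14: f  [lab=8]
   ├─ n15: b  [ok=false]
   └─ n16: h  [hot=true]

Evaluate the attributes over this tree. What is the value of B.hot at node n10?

1. n2.ok = false  [terminal]
2. n4.key = "uv"  [terminal]
3. n5.key = "rm"  [terminal]
4. n6.lim = -3  [len(d₁.key) - 5]
5. n7.lab = 27  [terminal]
6. n8.hot = false  [terminal]
7. n9.ok = false  [terminal]
8. n6.hot = "qy"  ["qy"]
9. n6.env = false  [h.hot == true]
10. n3.idx = "nqy"  ["n" ++ D.hot]
11. n3.hot = 20  [len(d₀.key) + 18]
12. n1.idx = "p"  [if b.ok then S₁.idx else "p"]
13. n1.hot = 29  [S₁.hot + 9]
14. n10.ok = "wv"  ["wv"]
15. n10.off = 25  [S₁.hot - 4]
16. n11.depth = false  [B.off > 25]
17. n11.wid = 17  [B.off - 8]
18. n12.lim = -4  [-4]
19. n13.lim = 14  [terminal]
20. n14.lab = 8  [terminal]
21. n12.hot = "rq"  ["rq"]
22. n12.env = false  [c.lim > 14]
23. n11.fin = false  [C.wid > 17]
24. n15.ok = false  [terminal]
25. n16.hot = true  [terminal]
26. n10.wid = 4  [4]
27. n10.hot = 23  [B.off - 2]
28. n0.idx = "xp"  ["x" ++ S₁.idx]
29. n0.hot = 10  [B.hot - 13]

23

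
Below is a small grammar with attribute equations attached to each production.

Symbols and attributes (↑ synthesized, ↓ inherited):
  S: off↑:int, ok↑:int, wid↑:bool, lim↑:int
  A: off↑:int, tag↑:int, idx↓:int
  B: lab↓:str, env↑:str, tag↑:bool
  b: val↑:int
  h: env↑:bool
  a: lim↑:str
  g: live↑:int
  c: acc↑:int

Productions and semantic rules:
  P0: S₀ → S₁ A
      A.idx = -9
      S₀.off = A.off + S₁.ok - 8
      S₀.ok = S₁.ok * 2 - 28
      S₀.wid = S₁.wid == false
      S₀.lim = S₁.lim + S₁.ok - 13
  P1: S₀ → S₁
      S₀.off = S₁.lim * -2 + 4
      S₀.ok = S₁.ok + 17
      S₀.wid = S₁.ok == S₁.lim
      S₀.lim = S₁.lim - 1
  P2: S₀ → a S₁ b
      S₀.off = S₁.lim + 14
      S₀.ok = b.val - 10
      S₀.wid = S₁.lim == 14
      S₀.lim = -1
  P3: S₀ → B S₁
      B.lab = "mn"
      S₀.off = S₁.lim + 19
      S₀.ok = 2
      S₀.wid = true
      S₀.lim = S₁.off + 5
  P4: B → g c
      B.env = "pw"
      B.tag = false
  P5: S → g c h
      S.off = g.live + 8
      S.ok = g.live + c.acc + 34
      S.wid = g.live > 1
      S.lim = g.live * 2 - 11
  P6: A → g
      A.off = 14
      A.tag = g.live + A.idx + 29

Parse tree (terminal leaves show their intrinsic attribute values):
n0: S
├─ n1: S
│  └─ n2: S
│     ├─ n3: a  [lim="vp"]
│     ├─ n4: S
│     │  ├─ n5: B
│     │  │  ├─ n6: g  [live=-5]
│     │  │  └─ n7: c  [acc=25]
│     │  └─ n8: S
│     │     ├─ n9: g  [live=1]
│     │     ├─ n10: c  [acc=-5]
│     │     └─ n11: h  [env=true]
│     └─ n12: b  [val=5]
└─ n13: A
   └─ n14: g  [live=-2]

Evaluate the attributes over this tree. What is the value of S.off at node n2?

1. n3.lim = "vp"  [terminal]
2. n5.lab = "mn"  ["mn"]
3. n6.live = -5  [terminal]
4. n7.acc = 25  [terminal]
5. n5.env = "pw"  ["pw"]
6. n5.tag = false  [false]
7. n9.live = 1  [terminal]
8. n10.acc = -5  [terminal]
9. n11.env = true  [terminal]
10. n8.off = 9  [g.live + 8]
11. n8.ok = 30  [g.live + c.acc + 34]
12. n8.wid = false  [g.live > 1]
13. n8.lim = -9  [g.live * 2 - 11]
14. n4.off = 10  [S₁.lim + 19]
15. n4.ok = 2  [2]
16. n4.wid = true  [true]
17. n4.lim = 14  [S₁.off + 5]
18. n12.val = 5  [terminal]
19. n2.off = 28  [S₁.lim + 14]
20. n2.ok = -5  [b.val - 10]
21. n2.wid = true  [S₁.lim == 14]
22. n2.lim = -1  [-1]
23. n1.off = 6  [S₁.lim * -2 + 4]
24. n1.ok = 12  [S₁.ok + 17]
25. n1.wid = false  [S₁.ok == S₁.lim]
26. n1.lim = -2  [S₁.lim - 1]
27. n13.idx = -9  [-9]
28. n14.live = -2  [terminal]
29. n13.off = 14  [14]
30. n13.tag = 18  [g.live + A.idx + 29]
31. n0.off = 18  [A.off + S₁.ok - 8]
32. n0.ok = -4  [S₁.ok * 2 - 28]
33. n0.wid = true  [S₁.wid == false]
34. n0.lim = -3  [S₁.lim + S₁.ok - 13]

28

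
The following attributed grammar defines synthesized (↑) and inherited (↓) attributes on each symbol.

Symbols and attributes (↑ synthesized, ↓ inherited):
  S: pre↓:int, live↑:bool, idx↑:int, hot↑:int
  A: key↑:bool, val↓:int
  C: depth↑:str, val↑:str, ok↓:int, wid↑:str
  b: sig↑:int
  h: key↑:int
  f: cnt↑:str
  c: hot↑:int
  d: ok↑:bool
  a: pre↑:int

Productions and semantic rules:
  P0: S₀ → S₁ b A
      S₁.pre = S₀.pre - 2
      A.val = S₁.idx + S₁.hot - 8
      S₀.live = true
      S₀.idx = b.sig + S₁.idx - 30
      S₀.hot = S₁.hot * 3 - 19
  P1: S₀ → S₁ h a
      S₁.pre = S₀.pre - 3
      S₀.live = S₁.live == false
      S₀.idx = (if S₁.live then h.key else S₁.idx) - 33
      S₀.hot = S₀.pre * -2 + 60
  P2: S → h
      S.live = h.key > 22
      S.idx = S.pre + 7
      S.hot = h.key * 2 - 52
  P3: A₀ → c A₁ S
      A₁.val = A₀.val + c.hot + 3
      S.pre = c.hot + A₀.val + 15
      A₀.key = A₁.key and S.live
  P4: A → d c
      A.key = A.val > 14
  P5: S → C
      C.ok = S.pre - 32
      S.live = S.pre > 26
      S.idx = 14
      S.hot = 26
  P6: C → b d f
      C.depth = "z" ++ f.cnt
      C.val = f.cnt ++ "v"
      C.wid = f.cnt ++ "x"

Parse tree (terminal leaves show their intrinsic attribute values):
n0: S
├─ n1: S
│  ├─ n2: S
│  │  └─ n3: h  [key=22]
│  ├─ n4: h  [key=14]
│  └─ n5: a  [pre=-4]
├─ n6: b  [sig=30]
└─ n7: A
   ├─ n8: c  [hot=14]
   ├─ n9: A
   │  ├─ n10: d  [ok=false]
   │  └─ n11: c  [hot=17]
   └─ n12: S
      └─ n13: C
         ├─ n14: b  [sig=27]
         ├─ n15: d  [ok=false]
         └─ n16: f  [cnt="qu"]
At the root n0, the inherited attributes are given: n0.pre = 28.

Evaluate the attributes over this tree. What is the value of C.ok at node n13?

-6

1. n0.pre = 28  [given at root]
2. n1.pre = 26  [S₀.pre - 2]
3. n2.pre = 23  [S₀.pre - 3]
4. n3.key = 22  [terminal]
5. n2.live = false  [h.key > 22]
6. n2.idx = 30  [S.pre + 7]
7. n2.hot = -8  [h.key * 2 - 52]
8. n4.key = 14  [terminal]
9. n5.pre = -4  [terminal]
10. n1.live = true  [S₁.live == false]
11. n1.idx = -3  [(if S₁.live then h.key else S₁.idx) - 33]
12. n1.hot = 8  [S₀.pre * -2 + 60]
13. n6.sig = 30  [terminal]
14. n7.val = -3  [S₁.idx + S₁.hot - 8]
15. n8.hot = 14  [terminal]
16. n9.val = 14  [A₀.val + c.hot + 3]
17. n10.ok = false  [terminal]
18. n11.hot = 17  [terminal]
19. n9.key = false  [A.val > 14]
20. n12.pre = 26  [c.hot + A₀.val + 15]
21. n13.ok = -6  [S.pre - 32]
22. n14.sig = 27  [terminal]
23. n15.ok = false  [terminal]
24. n16.cnt = "qu"  [terminal]
25. n13.depth = "zqu"  ["z" ++ f.cnt]
26. n13.val = "quv"  [f.cnt ++ "v"]
27. n13.wid = "qux"  [f.cnt ++ "x"]
28. n12.live = false  [S.pre > 26]
29. n12.idx = 14  [14]
30. n12.hot = 26  [26]
31. n7.key = false  [A₁.key and S.live]
32. n0.live = true  [true]
33. n0.idx = -3  [b.sig + S₁.idx - 30]
34. n0.hot = 5  [S₁.hot * 3 - 19]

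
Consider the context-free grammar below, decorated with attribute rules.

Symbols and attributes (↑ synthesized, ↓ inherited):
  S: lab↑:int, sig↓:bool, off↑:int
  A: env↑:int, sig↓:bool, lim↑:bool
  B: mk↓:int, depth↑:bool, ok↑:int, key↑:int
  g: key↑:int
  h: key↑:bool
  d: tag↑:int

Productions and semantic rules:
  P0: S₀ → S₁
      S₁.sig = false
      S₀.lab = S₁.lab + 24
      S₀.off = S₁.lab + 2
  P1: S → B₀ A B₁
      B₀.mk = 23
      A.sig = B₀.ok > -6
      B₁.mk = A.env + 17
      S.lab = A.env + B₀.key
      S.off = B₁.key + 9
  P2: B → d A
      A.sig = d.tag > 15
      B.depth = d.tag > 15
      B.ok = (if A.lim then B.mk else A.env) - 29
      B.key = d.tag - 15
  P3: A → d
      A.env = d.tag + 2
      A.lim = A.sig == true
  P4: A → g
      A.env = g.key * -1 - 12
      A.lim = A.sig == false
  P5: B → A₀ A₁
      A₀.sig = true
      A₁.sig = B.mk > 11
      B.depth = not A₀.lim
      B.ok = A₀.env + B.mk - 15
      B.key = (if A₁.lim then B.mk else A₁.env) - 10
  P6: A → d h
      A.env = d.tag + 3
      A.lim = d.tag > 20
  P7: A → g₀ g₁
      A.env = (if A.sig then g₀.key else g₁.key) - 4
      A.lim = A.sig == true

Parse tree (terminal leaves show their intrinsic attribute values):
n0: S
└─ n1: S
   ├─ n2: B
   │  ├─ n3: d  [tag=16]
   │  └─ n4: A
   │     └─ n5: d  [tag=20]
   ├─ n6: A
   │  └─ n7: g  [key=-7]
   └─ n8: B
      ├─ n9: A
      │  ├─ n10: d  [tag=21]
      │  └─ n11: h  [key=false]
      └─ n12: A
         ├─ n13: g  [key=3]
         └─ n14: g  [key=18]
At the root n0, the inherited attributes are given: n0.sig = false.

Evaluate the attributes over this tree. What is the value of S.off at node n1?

1. n0.sig = false  [given at root]
2. n1.sig = false  [false]
3. n2.mk = 23  [23]
4. n3.tag = 16  [terminal]
5. n4.sig = true  [d.tag > 15]
6. n5.tag = 20  [terminal]
7. n4.env = 22  [d.tag + 2]
8. n4.lim = true  [A.sig == true]
9. n2.depth = true  [d.tag > 15]
10. n2.ok = -6  [(if A.lim then B.mk else A.env) - 29]
11. n2.key = 1  [d.tag - 15]
12. n6.sig = false  [B₀.ok > -6]
13. n7.key = -7  [terminal]
14. n6.env = -5  [g.key * -1 - 12]
15. n6.lim = true  [A.sig == false]
16. n8.mk = 12  [A.env + 17]
17. n9.sig = true  [true]
18. n10.tag = 21  [terminal]
19. n11.key = false  [terminal]
20. n9.env = 24  [d.tag + 3]
21. n9.lim = true  [d.tag > 20]
22. n12.sig = true  [B.mk > 11]
23. n13.key = 3  [terminal]
24. n14.key = 18  [terminal]
25. n12.env = -1  [(if A.sig then g₀.key else g₁.key) - 4]
26. n12.lim = true  [A.sig == true]
27. n8.depth = false  [not A₀.lim]
28. n8.ok = 21  [A₀.env + B.mk - 15]
29. n8.key = 2  [(if A₁.lim then B.mk else A₁.env) - 10]
30. n1.lab = -4  [A.env + B₀.key]
31. n1.off = 11  [B₁.key + 9]
32. n0.lab = 20  [S₁.lab + 24]
33. n0.off = -2  [S₁.lab + 2]

11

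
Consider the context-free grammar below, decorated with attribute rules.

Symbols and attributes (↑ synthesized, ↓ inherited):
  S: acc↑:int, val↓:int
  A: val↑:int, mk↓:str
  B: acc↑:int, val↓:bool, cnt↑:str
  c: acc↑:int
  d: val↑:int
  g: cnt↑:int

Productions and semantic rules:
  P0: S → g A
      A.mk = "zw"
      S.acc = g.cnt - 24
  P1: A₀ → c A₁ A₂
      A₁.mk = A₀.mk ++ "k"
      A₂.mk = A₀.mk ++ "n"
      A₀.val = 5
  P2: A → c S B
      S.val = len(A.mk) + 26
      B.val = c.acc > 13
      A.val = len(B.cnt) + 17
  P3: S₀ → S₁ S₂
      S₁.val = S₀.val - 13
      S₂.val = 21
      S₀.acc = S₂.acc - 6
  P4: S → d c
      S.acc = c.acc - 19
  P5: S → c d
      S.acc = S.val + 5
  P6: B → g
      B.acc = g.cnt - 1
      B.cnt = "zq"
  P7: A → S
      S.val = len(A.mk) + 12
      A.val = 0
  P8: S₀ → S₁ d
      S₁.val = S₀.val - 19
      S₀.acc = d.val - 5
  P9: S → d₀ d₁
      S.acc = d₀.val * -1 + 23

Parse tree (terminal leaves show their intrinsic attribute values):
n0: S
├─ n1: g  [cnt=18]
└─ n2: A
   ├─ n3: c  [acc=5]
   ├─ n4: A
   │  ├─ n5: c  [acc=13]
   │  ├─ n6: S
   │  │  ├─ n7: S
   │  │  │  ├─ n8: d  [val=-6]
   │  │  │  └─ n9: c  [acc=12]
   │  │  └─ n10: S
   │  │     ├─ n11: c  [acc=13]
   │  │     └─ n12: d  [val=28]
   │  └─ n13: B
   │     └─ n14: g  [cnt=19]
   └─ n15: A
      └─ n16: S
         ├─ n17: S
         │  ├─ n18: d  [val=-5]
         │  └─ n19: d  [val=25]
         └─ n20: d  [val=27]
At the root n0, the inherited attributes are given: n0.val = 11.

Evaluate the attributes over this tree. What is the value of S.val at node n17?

1. n0.val = 11  [given at root]
2. n1.cnt = 18  [terminal]
3. n2.mk = "zw"  ["zw"]
4. n3.acc = 5  [terminal]
5. n4.mk = "zwk"  [A₀.mk ++ "k"]
6. n5.acc = 13  [terminal]
7. n6.val = 29  [len(A.mk) + 26]
8. n7.val = 16  [S₀.val - 13]
9. n8.val = -6  [terminal]
10. n9.acc = 12  [terminal]
11. n7.acc = -7  [c.acc - 19]
12. n10.val = 21  [21]
13. n11.acc = 13  [terminal]
14. n12.val = 28  [terminal]
15. n10.acc = 26  [S.val + 5]
16. n6.acc = 20  [S₂.acc - 6]
17. n13.val = false  [c.acc > 13]
18. n14.cnt = 19  [terminal]
19. n13.acc = 18  [g.cnt - 1]
20. n13.cnt = "zq"  ["zq"]
21. n4.val = 19  [len(B.cnt) + 17]
22. n15.mk = "zwn"  [A₀.mk ++ "n"]
23. n16.val = 15  [len(A.mk) + 12]
24. n17.val = -4  [S₀.val - 19]
25. n18.val = -5  [terminal]
26. n19.val = 25  [terminal]
27. n17.acc = 28  [d₀.val * -1 + 23]
28. n20.val = 27  [terminal]
29. n16.acc = 22  [d.val - 5]
30. n15.val = 0  [0]
31. n2.val = 5  [5]
32. n0.acc = -6  [g.cnt - 24]

-4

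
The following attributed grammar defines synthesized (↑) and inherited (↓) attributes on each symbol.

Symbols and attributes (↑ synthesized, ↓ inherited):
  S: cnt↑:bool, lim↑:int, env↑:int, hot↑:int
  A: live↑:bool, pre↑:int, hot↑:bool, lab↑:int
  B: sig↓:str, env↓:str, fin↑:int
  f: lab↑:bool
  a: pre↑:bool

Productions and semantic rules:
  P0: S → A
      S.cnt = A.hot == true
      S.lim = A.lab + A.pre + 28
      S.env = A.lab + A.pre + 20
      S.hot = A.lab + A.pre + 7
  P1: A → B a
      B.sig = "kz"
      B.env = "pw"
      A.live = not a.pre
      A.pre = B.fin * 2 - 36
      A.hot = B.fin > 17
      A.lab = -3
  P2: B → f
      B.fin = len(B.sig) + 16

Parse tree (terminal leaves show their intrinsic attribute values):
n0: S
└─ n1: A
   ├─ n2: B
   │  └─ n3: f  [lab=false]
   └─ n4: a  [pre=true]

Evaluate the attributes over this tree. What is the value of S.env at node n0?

17

1. n2.sig = "kz"  ["kz"]
2. n2.env = "pw"  ["pw"]
3. n3.lab = false  [terminal]
4. n2.fin = 18  [len(B.sig) + 16]
5. n4.pre = true  [terminal]
6. n1.live = false  [not a.pre]
7. n1.pre = 0  [B.fin * 2 - 36]
8. n1.hot = true  [B.fin > 17]
9. n1.lab = -3  [-3]
10. n0.cnt = true  [A.hot == true]
11. n0.lim = 25  [A.lab + A.pre + 28]
12. n0.env = 17  [A.lab + A.pre + 20]
13. n0.hot = 4  [A.lab + A.pre + 7]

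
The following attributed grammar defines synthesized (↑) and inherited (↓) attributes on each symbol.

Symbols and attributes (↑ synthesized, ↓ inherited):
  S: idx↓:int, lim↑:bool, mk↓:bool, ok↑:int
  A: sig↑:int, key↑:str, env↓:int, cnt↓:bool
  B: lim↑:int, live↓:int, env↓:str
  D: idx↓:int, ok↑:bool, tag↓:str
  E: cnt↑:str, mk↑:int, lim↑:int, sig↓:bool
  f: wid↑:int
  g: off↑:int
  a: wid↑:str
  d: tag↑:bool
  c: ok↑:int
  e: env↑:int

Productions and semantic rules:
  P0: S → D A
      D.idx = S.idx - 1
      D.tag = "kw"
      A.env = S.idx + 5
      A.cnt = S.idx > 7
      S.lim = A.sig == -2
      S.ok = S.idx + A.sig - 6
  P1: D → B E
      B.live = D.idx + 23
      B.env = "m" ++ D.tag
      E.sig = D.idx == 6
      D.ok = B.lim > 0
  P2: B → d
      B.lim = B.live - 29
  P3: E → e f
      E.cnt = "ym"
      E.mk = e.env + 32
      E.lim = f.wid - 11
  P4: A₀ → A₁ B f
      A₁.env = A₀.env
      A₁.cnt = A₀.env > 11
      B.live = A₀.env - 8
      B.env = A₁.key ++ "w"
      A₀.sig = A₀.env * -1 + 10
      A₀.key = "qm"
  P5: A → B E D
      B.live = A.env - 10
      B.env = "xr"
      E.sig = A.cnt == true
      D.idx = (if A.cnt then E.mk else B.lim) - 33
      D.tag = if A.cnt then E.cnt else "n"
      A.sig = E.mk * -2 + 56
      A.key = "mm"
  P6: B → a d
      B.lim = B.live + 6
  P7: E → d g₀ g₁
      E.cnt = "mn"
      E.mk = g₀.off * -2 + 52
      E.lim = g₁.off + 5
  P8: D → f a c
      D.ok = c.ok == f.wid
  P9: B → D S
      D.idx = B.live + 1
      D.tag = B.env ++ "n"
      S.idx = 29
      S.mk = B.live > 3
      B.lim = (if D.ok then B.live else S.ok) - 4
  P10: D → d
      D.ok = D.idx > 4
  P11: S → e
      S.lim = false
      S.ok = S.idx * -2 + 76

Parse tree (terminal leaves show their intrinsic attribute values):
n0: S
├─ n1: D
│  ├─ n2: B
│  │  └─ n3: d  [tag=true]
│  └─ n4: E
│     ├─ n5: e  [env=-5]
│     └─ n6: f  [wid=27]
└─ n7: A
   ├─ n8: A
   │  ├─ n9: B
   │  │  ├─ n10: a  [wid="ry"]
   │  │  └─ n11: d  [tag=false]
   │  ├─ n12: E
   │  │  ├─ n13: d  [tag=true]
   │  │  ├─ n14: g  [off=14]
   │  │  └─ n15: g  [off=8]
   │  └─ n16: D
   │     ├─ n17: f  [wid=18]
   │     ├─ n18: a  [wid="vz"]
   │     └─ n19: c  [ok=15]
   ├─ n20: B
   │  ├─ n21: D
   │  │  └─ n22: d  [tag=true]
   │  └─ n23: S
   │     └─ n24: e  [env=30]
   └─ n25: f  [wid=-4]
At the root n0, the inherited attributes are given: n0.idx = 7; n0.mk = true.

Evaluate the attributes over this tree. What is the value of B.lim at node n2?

0

1. n0.idx = 7  [given at root]
2. n0.mk = true  [given at root]
3. n1.idx = 6  [S.idx - 1]
4. n1.tag = "kw"  ["kw"]
5. n2.live = 29  [D.idx + 23]
6. n2.env = "mkw"  ["m" ++ D.tag]
7. n3.tag = true  [terminal]
8. n2.lim = 0  [B.live - 29]
9. n4.sig = true  [D.idx == 6]
10. n5.env = -5  [terminal]
11. n6.wid = 27  [terminal]
12. n4.cnt = "ym"  ["ym"]
13. n4.mk = 27  [e.env + 32]
14. n4.lim = 16  [f.wid - 11]
15. n1.ok = false  [B.lim > 0]
16. n7.env = 12  [S.idx + 5]
17. n7.cnt = false  [S.idx > 7]
18. n8.env = 12  [A₀.env]
19. n8.cnt = true  [A₀.env > 11]
20. n9.live = 2  [A.env - 10]
21. n9.env = "xr"  ["xr"]
22. n10.wid = "ry"  [terminal]
23. n11.tag = false  [terminal]
24. n9.lim = 8  [B.live + 6]
25. n12.sig = true  [A.cnt == true]
26. n13.tag = true  [terminal]
27. n14.off = 14  [terminal]
28. n15.off = 8  [terminal]
29. n12.cnt = "mn"  ["mn"]
30. n12.mk = 24  [g₀.off * -2 + 52]
31. n12.lim = 13  [g₁.off + 5]
32. n16.idx = -9  [(if A.cnt then E.mk else B.lim) - 33]
33. n16.tag = "mn"  [if A.cnt then E.cnt else "n"]
34. n17.wid = 18  [terminal]
35. n18.wid = "vz"  [terminal]
36. n19.ok = 15  [terminal]
37. n16.ok = false  [c.ok == f.wid]
38. n8.sig = 8  [E.mk * -2 + 56]
39. n8.key = "mm"  ["mm"]
40. n20.live = 4  [A₀.env - 8]
41. n20.env = "mmw"  [A₁.key ++ "w"]
42. n21.idx = 5  [B.live + 1]
43. n21.tag = "mmwn"  [B.env ++ "n"]
44. n22.tag = true  [terminal]
45. n21.ok = true  [D.idx > 4]
46. n23.idx = 29  [29]
47. n23.mk = true  [B.live > 3]
48. n24.env = 30  [terminal]
49. n23.lim = false  [false]
50. n23.ok = 18  [S.idx * -2 + 76]
51. n20.lim = 0  [(if D.ok then B.live else S.ok) - 4]
52. n25.wid = -4  [terminal]
53. n7.sig = -2  [A₀.env * -1 + 10]
54. n7.key = "qm"  ["qm"]
55. n0.lim = true  [A.sig == -2]
56. n0.ok = -1  [S.idx + A.sig - 6]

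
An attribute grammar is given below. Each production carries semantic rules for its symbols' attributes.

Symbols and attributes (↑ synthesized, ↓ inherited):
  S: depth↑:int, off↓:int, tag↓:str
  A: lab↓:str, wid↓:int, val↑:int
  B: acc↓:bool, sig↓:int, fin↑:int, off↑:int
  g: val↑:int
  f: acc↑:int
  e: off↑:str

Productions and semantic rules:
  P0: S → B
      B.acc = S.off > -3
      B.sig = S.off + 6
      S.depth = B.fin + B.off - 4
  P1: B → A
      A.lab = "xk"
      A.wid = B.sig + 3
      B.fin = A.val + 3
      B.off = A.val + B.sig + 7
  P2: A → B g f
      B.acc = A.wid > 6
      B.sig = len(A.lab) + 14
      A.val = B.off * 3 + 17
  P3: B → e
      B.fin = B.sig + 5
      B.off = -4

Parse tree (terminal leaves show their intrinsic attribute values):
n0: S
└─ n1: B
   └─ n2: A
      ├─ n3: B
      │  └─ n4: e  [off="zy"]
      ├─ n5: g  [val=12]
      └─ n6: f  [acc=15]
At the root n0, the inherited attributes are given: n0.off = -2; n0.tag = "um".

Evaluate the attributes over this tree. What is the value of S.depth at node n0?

1. n0.off = -2  [given at root]
2. n0.tag = "um"  [given at root]
3. n1.acc = true  [S.off > -3]
4. n1.sig = 4  [S.off + 6]
5. n2.lab = "xk"  ["xk"]
6. n2.wid = 7  [B.sig + 3]
7. n3.acc = true  [A.wid > 6]
8. n3.sig = 16  [len(A.lab) + 14]
9. n4.off = "zy"  [terminal]
10. n3.fin = 21  [B.sig + 5]
11. n3.off = -4  [-4]
12. n5.val = 12  [terminal]
13. n6.acc = 15  [terminal]
14. n2.val = 5  [B.off * 3 + 17]
15. n1.fin = 8  [A.val + 3]
16. n1.off = 16  [A.val + B.sig + 7]
17. n0.depth = 20  [B.fin + B.off - 4]

20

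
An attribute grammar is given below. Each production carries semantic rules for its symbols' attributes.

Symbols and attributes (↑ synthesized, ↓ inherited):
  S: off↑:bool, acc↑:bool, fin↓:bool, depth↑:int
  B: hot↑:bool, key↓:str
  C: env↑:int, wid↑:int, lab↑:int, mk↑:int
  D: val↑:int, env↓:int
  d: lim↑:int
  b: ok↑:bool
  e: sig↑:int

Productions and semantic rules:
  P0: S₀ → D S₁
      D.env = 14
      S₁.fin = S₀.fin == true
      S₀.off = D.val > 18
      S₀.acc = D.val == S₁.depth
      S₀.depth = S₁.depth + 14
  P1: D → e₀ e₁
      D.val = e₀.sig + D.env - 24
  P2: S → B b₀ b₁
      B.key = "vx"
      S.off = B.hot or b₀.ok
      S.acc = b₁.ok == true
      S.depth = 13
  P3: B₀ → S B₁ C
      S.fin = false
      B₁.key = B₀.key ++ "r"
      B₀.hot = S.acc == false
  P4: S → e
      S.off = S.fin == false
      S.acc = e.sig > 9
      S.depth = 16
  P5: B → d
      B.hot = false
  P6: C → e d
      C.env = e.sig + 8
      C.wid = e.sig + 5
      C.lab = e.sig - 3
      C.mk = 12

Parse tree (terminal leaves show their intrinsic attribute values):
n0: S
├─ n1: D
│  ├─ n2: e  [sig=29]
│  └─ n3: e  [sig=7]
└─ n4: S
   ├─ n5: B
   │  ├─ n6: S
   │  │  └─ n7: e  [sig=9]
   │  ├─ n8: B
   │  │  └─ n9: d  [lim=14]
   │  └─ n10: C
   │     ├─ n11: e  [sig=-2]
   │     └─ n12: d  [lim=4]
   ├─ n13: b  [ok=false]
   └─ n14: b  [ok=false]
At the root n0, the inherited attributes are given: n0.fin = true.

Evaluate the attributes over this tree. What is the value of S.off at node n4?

1. n0.fin = true  [given at root]
2. n1.env = 14  [14]
3. n2.sig = 29  [terminal]
4. n3.sig = 7  [terminal]
5. n1.val = 19  [e₀.sig + D.env - 24]
6. n4.fin = true  [S₀.fin == true]
7. n5.key = "vx"  ["vx"]
8. n6.fin = false  [false]
9. n7.sig = 9  [terminal]
10. n6.off = true  [S.fin == false]
11. n6.acc = false  [e.sig > 9]
12. n6.depth = 16  [16]
13. n8.key = "vxr"  [B₀.key ++ "r"]
14. n9.lim = 14  [terminal]
15. n8.hot = false  [false]
16. n11.sig = -2  [terminal]
17. n12.lim = 4  [terminal]
18. n10.env = 6  [e.sig + 8]
19. n10.wid = 3  [e.sig + 5]
20. n10.lab = -5  [e.sig - 3]
21. n10.mk = 12  [12]
22. n5.hot = true  [S.acc == false]
23. n13.ok = false  [terminal]
24. n14.ok = false  [terminal]
25. n4.off = true  [B.hot or b₀.ok]
26. n4.acc = false  [b₁.ok == true]
27. n4.depth = 13  [13]
28. n0.off = true  [D.val > 18]
29. n0.acc = false  [D.val == S₁.depth]
30. n0.depth = 27  [S₁.depth + 14]

true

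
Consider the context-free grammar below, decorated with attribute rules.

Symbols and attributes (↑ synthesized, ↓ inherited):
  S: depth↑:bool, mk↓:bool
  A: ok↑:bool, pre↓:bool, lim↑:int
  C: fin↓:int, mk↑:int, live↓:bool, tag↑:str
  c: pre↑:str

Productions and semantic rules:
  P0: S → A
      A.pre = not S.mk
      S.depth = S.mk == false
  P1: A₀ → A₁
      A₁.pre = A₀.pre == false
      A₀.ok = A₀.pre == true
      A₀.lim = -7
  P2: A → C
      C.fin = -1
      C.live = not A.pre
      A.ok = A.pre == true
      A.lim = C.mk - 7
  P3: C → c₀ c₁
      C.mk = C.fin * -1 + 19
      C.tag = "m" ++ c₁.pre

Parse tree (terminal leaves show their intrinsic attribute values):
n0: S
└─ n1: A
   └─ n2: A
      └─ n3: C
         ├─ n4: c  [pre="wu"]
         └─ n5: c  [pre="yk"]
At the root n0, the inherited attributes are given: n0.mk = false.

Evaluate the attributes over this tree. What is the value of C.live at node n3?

true

1. n0.mk = false  [given at root]
2. n1.pre = true  [not S.mk]
3. n2.pre = false  [A₀.pre == false]
4. n3.fin = -1  [-1]
5. n3.live = true  [not A.pre]
6. n4.pre = "wu"  [terminal]
7. n5.pre = "yk"  [terminal]
8. n3.mk = 20  [C.fin * -1 + 19]
9. n3.tag = "myk"  ["m" ++ c₁.pre]
10. n2.ok = false  [A.pre == true]
11. n2.lim = 13  [C.mk - 7]
12. n1.ok = true  [A₀.pre == true]
13. n1.lim = -7  [-7]
14. n0.depth = true  [S.mk == false]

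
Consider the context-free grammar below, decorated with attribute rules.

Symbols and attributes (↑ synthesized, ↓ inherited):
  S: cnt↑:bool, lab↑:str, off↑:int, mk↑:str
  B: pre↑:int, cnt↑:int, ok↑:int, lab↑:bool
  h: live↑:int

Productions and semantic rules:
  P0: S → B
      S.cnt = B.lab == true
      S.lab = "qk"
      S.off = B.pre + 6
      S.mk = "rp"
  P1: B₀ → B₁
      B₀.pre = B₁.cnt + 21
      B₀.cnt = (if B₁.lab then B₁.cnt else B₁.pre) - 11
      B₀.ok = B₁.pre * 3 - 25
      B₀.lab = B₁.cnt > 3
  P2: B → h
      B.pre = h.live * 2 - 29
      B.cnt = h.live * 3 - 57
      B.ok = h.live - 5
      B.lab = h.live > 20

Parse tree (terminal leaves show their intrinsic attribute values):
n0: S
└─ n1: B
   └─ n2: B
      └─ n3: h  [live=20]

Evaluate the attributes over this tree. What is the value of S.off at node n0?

1. n3.live = 20  [terminal]
2. n2.pre = 11  [h.live * 2 - 29]
3. n2.cnt = 3  [h.live * 3 - 57]
4. n2.ok = 15  [h.live - 5]
5. n2.lab = false  [h.live > 20]
6. n1.pre = 24  [B₁.cnt + 21]
7. n1.cnt = 0  [(if B₁.lab then B₁.cnt else B₁.pre) - 11]
8. n1.ok = 8  [B₁.pre * 3 - 25]
9. n1.lab = false  [B₁.cnt > 3]
10. n0.cnt = false  [B.lab == true]
11. n0.lab = "qk"  ["qk"]
12. n0.off = 30  [B.pre + 6]
13. n0.mk = "rp"  ["rp"]

30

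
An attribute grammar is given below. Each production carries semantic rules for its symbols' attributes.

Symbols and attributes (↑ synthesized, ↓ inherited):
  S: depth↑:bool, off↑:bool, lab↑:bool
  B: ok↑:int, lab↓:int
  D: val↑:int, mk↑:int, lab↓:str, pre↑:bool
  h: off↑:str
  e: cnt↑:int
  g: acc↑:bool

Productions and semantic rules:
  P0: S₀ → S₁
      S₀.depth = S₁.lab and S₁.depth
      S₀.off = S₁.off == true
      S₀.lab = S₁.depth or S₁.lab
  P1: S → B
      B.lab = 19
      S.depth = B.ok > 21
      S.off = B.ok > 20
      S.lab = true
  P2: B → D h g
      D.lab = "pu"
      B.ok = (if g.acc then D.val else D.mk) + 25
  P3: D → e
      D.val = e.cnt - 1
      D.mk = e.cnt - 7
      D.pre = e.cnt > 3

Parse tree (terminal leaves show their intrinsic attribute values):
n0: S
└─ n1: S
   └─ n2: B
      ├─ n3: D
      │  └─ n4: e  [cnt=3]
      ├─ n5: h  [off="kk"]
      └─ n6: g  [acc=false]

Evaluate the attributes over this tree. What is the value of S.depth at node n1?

false

1. n2.lab = 19  [19]
2. n3.lab = "pu"  ["pu"]
3. n4.cnt = 3  [terminal]
4. n3.val = 2  [e.cnt - 1]
5. n3.mk = -4  [e.cnt - 7]
6. n3.pre = false  [e.cnt > 3]
7. n5.off = "kk"  [terminal]
8. n6.acc = false  [terminal]
9. n2.ok = 21  [(if g.acc then D.val else D.mk) + 25]
10. n1.depth = false  [B.ok > 21]
11. n1.off = true  [B.ok > 20]
12. n1.lab = true  [true]
13. n0.depth = false  [S₁.lab and S₁.depth]
14. n0.off = true  [S₁.off == true]
15. n0.lab = true  [S₁.depth or S₁.lab]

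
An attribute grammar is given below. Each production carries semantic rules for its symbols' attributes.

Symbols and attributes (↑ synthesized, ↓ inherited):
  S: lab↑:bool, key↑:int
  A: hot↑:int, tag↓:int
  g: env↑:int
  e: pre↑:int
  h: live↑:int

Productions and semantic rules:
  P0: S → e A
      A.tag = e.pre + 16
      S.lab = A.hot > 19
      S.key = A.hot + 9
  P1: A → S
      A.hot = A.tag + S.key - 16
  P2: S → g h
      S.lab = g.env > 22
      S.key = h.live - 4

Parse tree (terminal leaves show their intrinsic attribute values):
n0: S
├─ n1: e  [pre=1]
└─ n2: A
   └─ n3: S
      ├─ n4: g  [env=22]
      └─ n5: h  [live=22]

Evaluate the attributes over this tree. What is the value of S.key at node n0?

1. n1.pre = 1  [terminal]
2. n2.tag = 17  [e.pre + 16]
3. n4.env = 22  [terminal]
4. n5.live = 22  [terminal]
5. n3.lab = false  [g.env > 22]
6. n3.key = 18  [h.live - 4]
7. n2.hot = 19  [A.tag + S.key - 16]
8. n0.lab = false  [A.hot > 19]
9. n0.key = 28  [A.hot + 9]

28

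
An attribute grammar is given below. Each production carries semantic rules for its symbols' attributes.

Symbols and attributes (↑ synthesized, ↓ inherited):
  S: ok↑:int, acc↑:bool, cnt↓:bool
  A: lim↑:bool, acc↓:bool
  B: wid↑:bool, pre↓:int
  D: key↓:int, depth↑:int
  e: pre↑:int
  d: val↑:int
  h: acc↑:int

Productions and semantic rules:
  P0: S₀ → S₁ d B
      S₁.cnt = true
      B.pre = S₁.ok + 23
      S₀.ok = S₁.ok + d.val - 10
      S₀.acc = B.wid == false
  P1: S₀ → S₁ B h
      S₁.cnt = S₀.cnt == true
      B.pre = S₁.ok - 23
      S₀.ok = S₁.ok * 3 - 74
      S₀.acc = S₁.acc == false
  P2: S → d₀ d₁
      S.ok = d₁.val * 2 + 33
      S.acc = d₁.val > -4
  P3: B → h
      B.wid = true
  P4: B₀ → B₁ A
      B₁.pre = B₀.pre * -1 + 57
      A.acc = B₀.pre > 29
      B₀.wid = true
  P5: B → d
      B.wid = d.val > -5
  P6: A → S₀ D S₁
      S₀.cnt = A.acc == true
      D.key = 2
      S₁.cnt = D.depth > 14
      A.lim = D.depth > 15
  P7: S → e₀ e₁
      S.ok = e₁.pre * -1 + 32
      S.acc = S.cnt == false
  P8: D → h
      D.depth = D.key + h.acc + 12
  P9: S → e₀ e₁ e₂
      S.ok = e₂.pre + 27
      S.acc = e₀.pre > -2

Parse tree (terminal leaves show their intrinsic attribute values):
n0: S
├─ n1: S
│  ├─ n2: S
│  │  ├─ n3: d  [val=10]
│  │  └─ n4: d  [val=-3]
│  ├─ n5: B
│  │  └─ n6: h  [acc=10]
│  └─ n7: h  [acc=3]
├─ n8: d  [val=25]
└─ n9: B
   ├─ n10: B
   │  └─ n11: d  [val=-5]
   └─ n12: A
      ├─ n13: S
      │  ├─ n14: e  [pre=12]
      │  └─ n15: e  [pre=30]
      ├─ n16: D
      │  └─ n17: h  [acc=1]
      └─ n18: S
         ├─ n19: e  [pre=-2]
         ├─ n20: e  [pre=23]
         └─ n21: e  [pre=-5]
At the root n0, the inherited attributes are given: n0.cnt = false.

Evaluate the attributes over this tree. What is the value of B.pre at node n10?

1. n0.cnt = false  [given at root]
2. n1.cnt = true  [true]
3. n2.cnt = true  [S₀.cnt == true]
4. n3.val = 10  [terminal]
5. n4.val = -3  [terminal]
6. n2.ok = 27  [d₁.val * 2 + 33]
7. n2.acc = true  [d₁.val > -4]
8. n5.pre = 4  [S₁.ok - 23]
9. n6.acc = 10  [terminal]
10. n5.wid = true  [true]
11. n7.acc = 3  [terminal]
12. n1.ok = 7  [S₁.ok * 3 - 74]
13. n1.acc = false  [S₁.acc == false]
14. n8.val = 25  [terminal]
15. n9.pre = 30  [S₁.ok + 23]
16. n10.pre = 27  [B₀.pre * -1 + 57]
17. n11.val = -5  [terminal]
18. n10.wid = false  [d.val > -5]
19. n12.acc = true  [B₀.pre > 29]
20. n13.cnt = true  [A.acc == true]
21. n14.pre = 12  [terminal]
22. n15.pre = 30  [terminal]
23. n13.ok = 2  [e₁.pre * -1 + 32]
24. n13.acc = false  [S.cnt == false]
25. n16.key = 2  [2]
26. n17.acc = 1  [terminal]
27. n16.depth = 15  [D.key + h.acc + 12]
28. n18.cnt = true  [D.depth > 14]
29. n19.pre = -2  [terminal]
30. n20.pre = 23  [terminal]
31. n21.pre = -5  [terminal]
32. n18.ok = 22  [e₂.pre + 27]
33. n18.acc = false  [e₀.pre > -2]
34. n12.lim = false  [D.depth > 15]
35. n9.wid = true  [true]
36. n0.ok = 22  [S₁.ok + d.val - 10]
37. n0.acc = false  [B.wid == false]

27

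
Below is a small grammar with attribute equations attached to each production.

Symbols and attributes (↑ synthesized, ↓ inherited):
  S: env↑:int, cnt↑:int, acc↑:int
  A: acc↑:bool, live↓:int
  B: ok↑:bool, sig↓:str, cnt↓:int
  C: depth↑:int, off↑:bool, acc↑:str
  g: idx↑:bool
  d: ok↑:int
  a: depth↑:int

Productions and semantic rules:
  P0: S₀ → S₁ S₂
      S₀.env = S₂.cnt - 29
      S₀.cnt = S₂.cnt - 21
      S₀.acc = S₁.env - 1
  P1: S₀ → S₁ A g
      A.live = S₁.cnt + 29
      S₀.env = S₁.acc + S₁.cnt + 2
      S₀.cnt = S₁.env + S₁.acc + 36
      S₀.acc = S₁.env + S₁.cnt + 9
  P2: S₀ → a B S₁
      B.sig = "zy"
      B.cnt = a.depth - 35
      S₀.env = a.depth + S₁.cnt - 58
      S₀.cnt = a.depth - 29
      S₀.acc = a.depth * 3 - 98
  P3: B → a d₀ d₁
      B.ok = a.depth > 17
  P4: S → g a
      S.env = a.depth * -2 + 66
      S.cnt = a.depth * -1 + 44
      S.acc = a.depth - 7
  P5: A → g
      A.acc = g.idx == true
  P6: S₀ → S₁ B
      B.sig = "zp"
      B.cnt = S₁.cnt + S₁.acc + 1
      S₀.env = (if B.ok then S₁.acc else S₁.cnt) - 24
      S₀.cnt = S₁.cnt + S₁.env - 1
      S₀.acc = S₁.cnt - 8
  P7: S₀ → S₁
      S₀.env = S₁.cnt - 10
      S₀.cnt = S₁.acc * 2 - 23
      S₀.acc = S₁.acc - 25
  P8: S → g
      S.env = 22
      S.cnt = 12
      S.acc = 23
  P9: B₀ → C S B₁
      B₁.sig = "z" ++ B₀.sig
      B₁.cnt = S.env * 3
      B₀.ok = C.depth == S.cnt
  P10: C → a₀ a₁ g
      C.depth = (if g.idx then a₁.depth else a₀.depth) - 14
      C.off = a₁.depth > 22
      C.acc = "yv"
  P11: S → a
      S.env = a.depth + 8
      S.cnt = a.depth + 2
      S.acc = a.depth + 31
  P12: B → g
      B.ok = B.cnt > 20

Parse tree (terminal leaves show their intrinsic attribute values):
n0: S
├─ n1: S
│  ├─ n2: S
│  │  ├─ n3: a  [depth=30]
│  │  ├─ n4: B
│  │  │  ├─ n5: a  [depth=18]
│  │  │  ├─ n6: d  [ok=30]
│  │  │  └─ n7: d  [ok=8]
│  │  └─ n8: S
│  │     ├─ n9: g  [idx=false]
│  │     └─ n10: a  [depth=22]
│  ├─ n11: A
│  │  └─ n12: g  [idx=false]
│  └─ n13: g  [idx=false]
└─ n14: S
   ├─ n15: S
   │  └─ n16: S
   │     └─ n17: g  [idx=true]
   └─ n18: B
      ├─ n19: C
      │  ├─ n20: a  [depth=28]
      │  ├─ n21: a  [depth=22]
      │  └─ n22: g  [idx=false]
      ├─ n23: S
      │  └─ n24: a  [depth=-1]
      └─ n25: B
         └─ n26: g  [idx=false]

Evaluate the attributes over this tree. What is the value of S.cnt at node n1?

22

1. n3.depth = 30  [terminal]
2. n4.sig = "zy"  ["zy"]
3. n4.cnt = -5  [a.depth - 35]
4. n5.depth = 18  [terminal]
5. n6.ok = 30  [terminal]
6. n7.ok = 8  [terminal]
7. n4.ok = true  [a.depth > 17]
8. n9.idx = false  [terminal]
9. n10.depth = 22  [terminal]
10. n8.env = 22  [a.depth * -2 + 66]
11. n8.cnt = 22  [a.depth * -1 + 44]
12. n8.acc = 15  [a.depth - 7]
13. n2.env = -6  [a.depth + S₁.cnt - 58]
14. n2.cnt = 1  [a.depth - 29]
15. n2.acc = -8  [a.depth * 3 - 98]
16. n11.live = 30  [S₁.cnt + 29]
17. n12.idx = false  [terminal]
18. n11.acc = false  [g.idx == true]
19. n13.idx = false  [terminal]
20. n1.env = -5  [S₁.acc + S₁.cnt + 2]
21. n1.cnt = 22  [S₁.env + S₁.acc + 36]
22. n1.acc = 4  [S₁.env + S₁.cnt + 9]
23. n17.idx = true  [terminal]
24. n16.env = 22  [22]
25. n16.cnt = 12  [12]
26. n16.acc = 23  [23]
27. n15.env = 2  [S₁.cnt - 10]
28. n15.cnt = 23  [S₁.acc * 2 - 23]
29. n15.acc = -2  [S₁.acc - 25]
30. n18.sig = "zp"  ["zp"]
31. n18.cnt = 22  [S₁.cnt + S₁.acc + 1]
32. n20.depth = 28  [terminal]
33. n21.depth = 22  [terminal]
34. n22.idx = false  [terminal]
35. n19.depth = 14  [(if g.idx then a₁.depth else a₀.depth) - 14]
36. n19.off = false  [a₁.depth > 22]
37. n19.acc = "yv"  ["yv"]
38. n24.depth = -1  [terminal]
39. n23.env = 7  [a.depth + 8]
40. n23.cnt = 1  [a.depth + 2]
41. n23.acc = 30  [a.depth + 31]
42. n25.sig = "zzp"  ["z" ++ B₀.sig]
43. n25.cnt = 21  [S.env * 3]
44. n26.idx = false  [terminal]
45. n25.ok = true  [B.cnt > 20]
46. n18.ok = false  [C.depth == S.cnt]
47. n14.env = -1  [(if B.ok then S₁.acc else S₁.cnt) - 24]
48. n14.cnt = 24  [S₁.cnt + S₁.env - 1]
49. n14.acc = 15  [S₁.cnt - 8]
50. n0.env = -5  [S₂.cnt - 29]
51. n0.cnt = 3  [S₂.cnt - 21]
52. n0.acc = -6  [S₁.env - 1]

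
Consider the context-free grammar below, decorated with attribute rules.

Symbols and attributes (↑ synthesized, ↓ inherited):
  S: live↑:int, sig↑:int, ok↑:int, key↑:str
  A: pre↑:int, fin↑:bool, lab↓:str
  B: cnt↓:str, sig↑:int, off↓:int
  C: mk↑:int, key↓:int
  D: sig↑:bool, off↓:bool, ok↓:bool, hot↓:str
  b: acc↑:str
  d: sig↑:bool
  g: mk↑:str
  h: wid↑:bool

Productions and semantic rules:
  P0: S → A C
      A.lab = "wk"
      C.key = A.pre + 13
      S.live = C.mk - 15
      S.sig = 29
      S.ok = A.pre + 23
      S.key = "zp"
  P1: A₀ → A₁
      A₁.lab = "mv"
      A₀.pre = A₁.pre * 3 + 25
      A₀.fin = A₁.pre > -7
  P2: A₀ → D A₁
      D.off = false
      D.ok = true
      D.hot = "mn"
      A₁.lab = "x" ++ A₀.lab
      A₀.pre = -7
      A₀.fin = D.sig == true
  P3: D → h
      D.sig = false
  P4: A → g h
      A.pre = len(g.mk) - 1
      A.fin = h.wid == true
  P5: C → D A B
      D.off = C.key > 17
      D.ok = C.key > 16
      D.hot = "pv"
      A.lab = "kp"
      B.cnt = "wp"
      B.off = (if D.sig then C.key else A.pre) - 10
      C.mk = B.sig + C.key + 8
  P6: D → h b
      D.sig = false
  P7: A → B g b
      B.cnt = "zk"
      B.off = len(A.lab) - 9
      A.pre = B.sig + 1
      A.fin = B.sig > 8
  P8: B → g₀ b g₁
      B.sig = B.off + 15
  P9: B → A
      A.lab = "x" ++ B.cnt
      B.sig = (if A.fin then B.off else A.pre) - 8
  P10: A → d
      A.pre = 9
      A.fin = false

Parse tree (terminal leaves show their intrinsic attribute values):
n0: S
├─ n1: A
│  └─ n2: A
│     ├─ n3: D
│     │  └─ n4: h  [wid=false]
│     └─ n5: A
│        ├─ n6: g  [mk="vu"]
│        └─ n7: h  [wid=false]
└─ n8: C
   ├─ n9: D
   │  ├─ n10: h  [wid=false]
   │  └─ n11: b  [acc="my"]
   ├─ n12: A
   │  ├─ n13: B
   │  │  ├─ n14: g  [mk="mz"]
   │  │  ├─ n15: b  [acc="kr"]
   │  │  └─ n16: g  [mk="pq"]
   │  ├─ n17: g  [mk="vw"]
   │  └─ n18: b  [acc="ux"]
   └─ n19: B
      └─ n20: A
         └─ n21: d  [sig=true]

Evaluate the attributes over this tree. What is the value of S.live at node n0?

1. n1.lab = "wk"  ["wk"]
2. n2.lab = "mv"  ["mv"]
3. n3.off = false  [false]
4. n3.ok = true  [true]
5. n3.hot = "mn"  ["mn"]
6. n4.wid = false  [terminal]
7. n3.sig = false  [false]
8. n5.lab = "xmv"  ["x" ++ A₀.lab]
9. n6.mk = "vu"  [terminal]
10. n7.wid = false  [terminal]
11. n5.pre = 1  [len(g.mk) - 1]
12. n5.fin = false  [h.wid == true]
13. n2.pre = -7  [-7]
14. n2.fin = false  [D.sig == true]
15. n1.pre = 4  [A₁.pre * 3 + 25]
16. n1.fin = false  [A₁.pre > -7]
17. n8.key = 17  [A.pre + 13]
18. n9.off = false  [C.key > 17]
19. n9.ok = true  [C.key > 16]
20. n9.hot = "pv"  ["pv"]
21. n10.wid = false  [terminal]
22. n11.acc = "my"  [terminal]
23. n9.sig = false  [false]
24. n12.lab = "kp"  ["kp"]
25. n13.cnt = "zk"  ["zk"]
26. n13.off = -7  [len(A.lab) - 9]
27. n14.mk = "mz"  [terminal]
28. n15.acc = "kr"  [terminal]
29. n16.mk = "pq"  [terminal]
30. n13.sig = 8  [B.off + 15]
31. n17.mk = "vw"  [terminal]
32. n18.acc = "ux"  [terminal]
33. n12.pre = 9  [B.sig + 1]
34. n12.fin = false  [B.sig > 8]
35. n19.cnt = "wp"  ["wp"]
36. n19.off = -1  [(if D.sig then C.key else A.pre) - 10]
37. n20.lab = "xwp"  ["x" ++ B.cnt]
38. n21.sig = true  [terminal]
39. n20.pre = 9  [9]
40. n20.fin = false  [false]
41. n19.sig = 1  [(if A.fin then B.off else A.pre) - 8]
42. n8.mk = 26  [B.sig + C.key + 8]
43. n0.live = 11  [C.mk - 15]
44. n0.sig = 29  [29]
45. n0.ok = 27  [A.pre + 23]
46. n0.key = "zp"  ["zp"]

11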